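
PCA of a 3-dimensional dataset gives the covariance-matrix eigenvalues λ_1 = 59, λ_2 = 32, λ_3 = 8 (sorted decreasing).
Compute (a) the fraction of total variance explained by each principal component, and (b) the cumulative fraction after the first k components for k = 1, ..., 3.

Step 1 — total variance = trace(Sigma) = Σ λ_i = 59 + 32 + 8 = 99.

Step 2 — fraction explained by component i = λ_i / Σ λ:
  PC1: 59/99 = 0.596
  PC2: 32/99 = 0.3232
  PC3: 8/99 = 0.0808

Step 3 — cumulative fraction after k components = (λ_1 + ... + λ_k) / Σ λ:
  k = 1: 59/99 = 0.596
  k = 2: (59 + 32)/99 = 91/99 = 0.9192
  k = 3: (59 + 32 + 8)/99 = 99/99 = 1

Summary (fraction, with percent):

explained: PC1 0.596 (59.6%), PC2 0.3232 (32.32%), PC3 0.0808 (8.08%);  cumulative: 0.596, 0.9192, 1


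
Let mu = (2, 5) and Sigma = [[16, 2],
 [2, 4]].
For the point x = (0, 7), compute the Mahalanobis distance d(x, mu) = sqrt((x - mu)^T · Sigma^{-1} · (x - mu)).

Step 1 — centre the observation: (x - mu) = (-2, 2).

Step 2 — invert Sigma. det(Sigma) = 16·4 - (2)² = 60.
  Sigma^{-1} = (1/det) · [[d, -b], [-b, a]] = [[0.0667, -0.0333],
 [-0.0333, 0.2667]].

Step 3 — form the quadratic (x - mu)^T · Sigma^{-1} · (x - mu):
  Sigma^{-1} · (x - mu) = (-0.2, 0.6).
  (x - mu)^T · [Sigma^{-1} · (x - mu)] = (-2)·(-0.2) + (2)·(0.6) = 1.6.

Step 4 — take square root: d = √(1.6) ≈ 1.2649.

d(x, mu) = √(1.6) ≈ 1.2649


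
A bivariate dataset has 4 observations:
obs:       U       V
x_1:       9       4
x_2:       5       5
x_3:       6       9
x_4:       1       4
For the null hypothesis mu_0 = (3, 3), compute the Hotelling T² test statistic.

Step 1 — sample mean vector:
  mean(U) = (9 + 5 + 6 + 1) / 4 = 21/4 = 5.25
  mean(V) = (4 + 5 + 9 + 4) / 4 = 22/4 = 5.5
  x̄ = (5.25, 5.5),  deviation x̄ - mu_0 = (5.25, 5.5) - (3, 3) = (2.25, 2.5).

Step 2 — sample covariance matrix, S[i,j] = (1/(n-1)) · Σ_k (x_{k,i} - mean_i) · (x_{k,j} - mean_j), divisor n-1 = 3:
  S[U,U] = ((3.75)·(3.75) + (-0.25)·(-0.25) + (0.75)·(0.75) + (-4.25)·(-4.25)) / 3 = 32.75/3 = 10.9167
  S[U,V] = ((3.75)·(-1.5) + (-0.25)·(-0.5) + (0.75)·(3.5) + (-4.25)·(-1.5)) / 3 = 3.5/3 = 1.1667
  S[V,V] = ((-1.5)·(-1.5) + (-0.5)·(-0.5) + (3.5)·(3.5) + (-1.5)·(-1.5)) / 3 = 17/3 = 5.6667
  S = [[10.9167, 1.1667],
 [1.1667, 5.6667]].

Step 3 — invert S. det(S) = 10.9167·5.6667 - (1.1667)² = 60.5.
  S^{-1} = (1/det) · [[d, -b], [-b, a]] = [[0.0937, -0.0193],
 [-0.0193, 0.1804]].

Step 4 — quadratic form (x̄ - mu_0)^T · S^{-1} · (x̄ - mu_0):
  S^{-1} · (x̄ - mu_0) = (0.1625, 0.4077),
  (x̄ - mu_0)^T · [...] = (2.25)·(0.1625) + (2.5)·(0.4077) = 1.385.

Step 5 — scale by n: T² = 4 · 1.385 = 5.5399.

T² ≈ 5.5399


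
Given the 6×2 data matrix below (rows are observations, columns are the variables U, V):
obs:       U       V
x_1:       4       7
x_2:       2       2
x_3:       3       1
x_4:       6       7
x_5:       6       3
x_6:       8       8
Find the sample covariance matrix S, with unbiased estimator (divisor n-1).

Step 1 — column means:
  mean(U) = (4 + 2 + 3 + 6 + 6 + 8) / 6 = 29/6 = 4.8333
  mean(V) = (7 + 2 + 1 + 7 + 3 + 8) / 6 = 28/6 = 4.6667

Step 2 — sample covariance S[i,j] = (1/(n-1)) · Σ_k (x_{k,i} - mean_i) · (x_{k,j} - mean_j), with n-1 = 5.
  S[U,U] = ((-0.8333)·(-0.8333) + (-2.8333)·(-2.8333) + (-1.8333)·(-1.8333) + (1.1667)·(1.1667) + (1.1667)·(1.1667) + (3.1667)·(3.1667)) / 5 = 24.8333/5 = 4.9667
  S[U,V] = ((-0.8333)·(2.3333) + (-2.8333)·(-2.6667) + (-1.8333)·(-3.6667) + (1.1667)·(2.3333) + (1.1667)·(-1.6667) + (3.1667)·(3.3333)) / 5 = 23.6667/5 = 4.7333
  S[V,V] = ((2.3333)·(2.3333) + (-2.6667)·(-2.6667) + (-3.6667)·(-3.6667) + (2.3333)·(2.3333) + (-1.6667)·(-1.6667) + (3.3333)·(3.3333)) / 5 = 45.3333/5 = 9.0667

S is symmetric (S[j,i] = S[i,j]). Assembling:

S = [[4.9667, 4.7333],
 [4.7333, 9.0667]]


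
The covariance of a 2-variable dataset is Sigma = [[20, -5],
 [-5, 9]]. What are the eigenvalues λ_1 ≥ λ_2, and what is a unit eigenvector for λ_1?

Step 1 — characteristic polynomial of 2×2 Sigma:
  det(Sigma - λI) = λ² - trace · λ + det = 0.
  trace = 20 + 9 = 29, det = 20·9 - (-5)² = 155.
Step 2 — discriminant:
  Δ = trace² - 4·det = 841 - 620 = 221.
Step 3 — eigenvalues:
  λ = (trace ± √Δ)/2 = (29 ± 14.8661)/2,
  λ_1 = 21.933,  λ_2 = 7.067.

Step 4 — unit eigenvector for λ_1: solve (Sigma - λ_1 I)v = 0. First row:
  (20 - 21.933)·v_x + (-5)·v_y = 0, i.e. (-1.933)·v_x + (-5)·v_y = 0,
  so v ∝ (b, λ_1 - a) = (-5, 1.933); multiply by -1 so the first entry is positive: u = (5, -1.933).
  ||u|| = √((5)² + (-1.933)²) = √(28.7366) ≈ 5.3607,
  v_1 = u/||u|| ≈ (0.9327, -0.3606) (||v_1|| = 1).

λ_1 = 21.933,  λ_2 = 7.067;  v_1 ≈ (0.9327, -0.3606)


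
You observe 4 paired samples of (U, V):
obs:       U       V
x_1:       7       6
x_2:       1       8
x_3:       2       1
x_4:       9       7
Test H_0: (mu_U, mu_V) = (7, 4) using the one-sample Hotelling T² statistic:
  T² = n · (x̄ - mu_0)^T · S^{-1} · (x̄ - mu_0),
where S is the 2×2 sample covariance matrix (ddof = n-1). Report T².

Step 1 — sample mean vector:
  mean(U) = (7 + 1 + 2 + 9) / 4 = 19/4 = 4.75
  mean(V) = (6 + 8 + 1 + 7) / 4 = 22/4 = 5.5
  x̄ = (4.75, 5.5),  deviation x̄ - mu_0 = (4.75, 5.5) - (7, 4) = (-2.25, 1.5).

Step 2 — sample covariance matrix, S[i,j] = (1/(n-1)) · Σ_k (x_{k,i} - mean_i) · (x_{k,j} - mean_j), divisor n-1 = 3:
  S[U,U] = ((2.25)·(2.25) + (-3.75)·(-3.75) + (-2.75)·(-2.75) + (4.25)·(4.25)) / 3 = 44.75/3 = 14.9167
  S[U,V] = ((2.25)·(0.5) + (-3.75)·(2.5) + (-2.75)·(-4.5) + (4.25)·(1.5)) / 3 = 10.5/3 = 3.5
  S[V,V] = ((0.5)·(0.5) + (2.5)·(2.5) + (-4.5)·(-4.5) + (1.5)·(1.5)) / 3 = 29/3 = 9.6667
  S = [[14.9167, 3.5],
 [3.5, 9.6667]].

Step 3 — invert S. det(S) = 14.9167·9.6667 - (3.5)² = 131.9444.
  S^{-1} = (1/det) · [[d, -b], [-b, a]] = [[0.0733, -0.0265],
 [-0.0265, 0.1131]].

Step 4 — quadratic form (x̄ - mu_0)^T · S^{-1} · (x̄ - mu_0):
  S^{-1} · (x̄ - mu_0) = (-0.2046, 0.2293),
  (x̄ - mu_0)^T · [...] = (-2.25)·(-0.2046) + (1.5)·(0.2293) = 0.8043.

Step 5 — scale by n: T² = 4 · 0.8043 = 3.2173.

T² ≈ 3.2173


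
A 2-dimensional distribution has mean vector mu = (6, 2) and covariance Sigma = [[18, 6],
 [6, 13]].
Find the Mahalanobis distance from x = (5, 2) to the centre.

Step 1 — centre the observation: (x - mu) = (-1, 0).

Step 2 — invert Sigma. det(Sigma) = 18·13 - (6)² = 198.
  Sigma^{-1} = (1/det) · [[d, -b], [-b, a]] = [[0.0657, -0.0303],
 [-0.0303, 0.0909]].

Step 3 — form the quadratic (x - mu)^T · Sigma^{-1} · (x - mu):
  Sigma^{-1} · (x - mu) = (-0.0657, 0.0303).
  (x - mu)^T · [Sigma^{-1} · (x - mu)] = (-1)·(-0.0657) + (0)·(0.0303) = 0.0657.

Step 4 — take square root: d = √(0.0657) ≈ 0.2562.

d(x, mu) = √(0.0657) ≈ 0.2562


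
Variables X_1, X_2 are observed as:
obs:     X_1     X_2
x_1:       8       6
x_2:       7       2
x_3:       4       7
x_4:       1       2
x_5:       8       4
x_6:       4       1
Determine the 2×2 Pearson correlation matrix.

Step 1 — column means:
  mean(X_1) = (8 + 7 + 4 + 1 + 8 + 4) / 6 = 32/6 = 5.3333
  mean(X_2) = (6 + 2 + 7 + 2 + 4 + 1) / 6 = 22/6 = 3.6667

Step 2 — sample variances and covariances s[i,j] = (1/(n-1)) · Σ_k (x_{k,i} - mean_i) · (x_{k,j} - mean_j), with n-1 = 5:
  s[X_1,X_1] = ((2.6667)·(2.6667) + (1.6667)·(1.6667) + (-1.3333)·(-1.3333) + (-4.3333)·(-4.3333) + (2.6667)·(2.6667) + (-1.3333)·(-1.3333)) / 5 = 39.3333/5 = 7.8667
  s[X_1,X_2] = ((2.6667)·(2.3333) + (1.6667)·(-1.6667) + (-1.3333)·(3.3333) + (-4.3333)·(-1.6667) + (2.6667)·(0.3333) + (-1.3333)·(-2.6667)) / 5 = 10.6667/5 = 2.1333
  s[X_2,X_2] = ((2.3333)·(2.3333) + (-1.6667)·(-1.6667) + (3.3333)·(3.3333) + (-1.6667)·(-1.6667) + (0.3333)·(0.3333) + (-2.6667)·(-2.6667)) / 5 = 29.3333/5 = 5.8667
  Sample standard deviations s_i = √(s[i,i]):
  s(X_1) = √(7.8667) = 2.8048
  s(X_2) = √(5.8667) = 2.4221

Step 3 — r_{ij} = s_{ij} / (s_i · s_j):
  r[X_1,X_1] = 1 (diagonal).
  r[X_1,X_2] = 2.1333 / (2.8048 · 2.4221) = 2.1333 / 6.7935 = 0.314
  r[X_2,X_2] = 1 (diagonal).

R is symmetric with unit diagonal. Assembling:

R = [[1, 0.314],
 [0.314, 1]]


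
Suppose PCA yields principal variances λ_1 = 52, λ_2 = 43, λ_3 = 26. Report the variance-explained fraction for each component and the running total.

Step 1 — total variance = trace(Sigma) = Σ λ_i = 52 + 43 + 26 = 121.

Step 2 — fraction explained by component i = λ_i / Σ λ:
  PC1: 52/121 = 0.4298
  PC2: 43/121 = 0.3554
  PC3: 26/121 = 0.2149

Step 3 — cumulative fraction after k components = (λ_1 + ... + λ_k) / Σ λ:
  k = 1: 52/121 = 0.4298
  k = 2: (52 + 43)/121 = 95/121 = 0.7851
  k = 3: (52 + 43 + 26)/121 = 121/121 = 1

Summary (fraction, with percent):

explained: PC1 0.4298 (42.98%), PC2 0.3554 (35.54%), PC3 0.2149 (21.49%);  cumulative: 0.4298, 0.7851, 1


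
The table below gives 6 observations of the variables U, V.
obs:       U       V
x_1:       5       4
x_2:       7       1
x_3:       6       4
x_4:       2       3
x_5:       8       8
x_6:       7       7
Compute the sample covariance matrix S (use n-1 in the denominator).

Step 1 — column means:
  mean(U) = (5 + 7 + 6 + 2 + 8 + 7) / 6 = 35/6 = 5.8333
  mean(V) = (4 + 1 + 4 + 3 + 8 + 7) / 6 = 27/6 = 4.5

Step 2 — sample covariance S[i,j] = (1/(n-1)) · Σ_k (x_{k,i} - mean_i) · (x_{k,j} - mean_j), with n-1 = 5.
  S[U,U] = ((-0.8333)·(-0.8333) + (1.1667)·(1.1667) + (0.1667)·(0.1667) + (-3.8333)·(-3.8333) + (2.1667)·(2.1667) + (1.1667)·(1.1667)) / 5 = 22.8333/5 = 4.5667
  S[U,V] = ((-0.8333)·(-0.5) + (1.1667)·(-3.5) + (0.1667)·(-0.5) + (-3.8333)·(-1.5) + (2.1667)·(3.5) + (1.1667)·(2.5)) / 5 = 12.5/5 = 2.5
  S[V,V] = ((-0.5)·(-0.5) + (-3.5)·(-3.5) + (-0.5)·(-0.5) + (-1.5)·(-1.5) + (3.5)·(3.5) + (2.5)·(2.5)) / 5 = 33.5/5 = 6.7

S is symmetric (S[j,i] = S[i,j]). Assembling:

S = [[4.5667, 2.5],
 [2.5, 6.7]]


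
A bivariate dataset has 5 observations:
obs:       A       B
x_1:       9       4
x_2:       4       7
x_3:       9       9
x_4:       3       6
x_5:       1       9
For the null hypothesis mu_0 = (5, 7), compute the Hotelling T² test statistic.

Step 1 — sample mean vector:
  mean(A) = (9 + 4 + 9 + 3 + 1) / 5 = 26/5 = 5.2
  mean(B) = (4 + 7 + 9 + 6 + 9) / 5 = 35/5 = 7
  x̄ = (5.2, 7),  deviation x̄ - mu_0 = (5.2, 7) - (5, 7) = (0.2, 0).

Step 2 — sample covariance matrix, S[i,j] = (1/(n-1)) · Σ_k (x_{k,i} - mean_i) · (x_{k,j} - mean_j), divisor n-1 = 4:
  S[A,A] = ((3.8)·(3.8) + (-1.2)·(-1.2) + (3.8)·(3.8) + (-2.2)·(-2.2) + (-4.2)·(-4.2)) / 4 = 52.8/4 = 13.2
  S[A,B] = ((3.8)·(-3) + (-1.2)·(0) + (3.8)·(2) + (-2.2)·(-1) + (-4.2)·(2)) / 4 = -10/4 = -2.5
  S[B,B] = ((-3)·(-3) + (0)·(0) + (2)·(2) + (-1)·(-1) + (2)·(2)) / 4 = 18/4 = 4.5
  S = [[13.2, -2.5],
 [-2.5, 4.5]].

Step 3 — invert S. det(S) = 13.2·4.5 - (-2.5)² = 53.15.
  S^{-1} = (1/det) · [[d, -b], [-b, a]] = [[0.0847, 0.047],
 [0.047, 0.2484]].

Step 4 — quadratic form (x̄ - mu_0)^T · S^{-1} · (x̄ - mu_0):
  S^{-1} · (x̄ - mu_0) = (0.0169, 0.0094),
  (x̄ - mu_0)^T · [...] = (0.2)·(0.0169) + (0)·(0.0094) = 0.0034.

Step 5 — scale by n: T² = 5 · 0.0034 = 0.0169.

T² ≈ 0.0169


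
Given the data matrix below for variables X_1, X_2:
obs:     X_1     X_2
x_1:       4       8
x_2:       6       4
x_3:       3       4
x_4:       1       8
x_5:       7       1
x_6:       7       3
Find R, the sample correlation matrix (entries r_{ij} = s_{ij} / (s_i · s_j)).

Step 1 — column means:
  mean(X_1) = (4 + 6 + 3 + 1 + 7 + 7) / 6 = 28/6 = 4.6667
  mean(X_2) = (8 + 4 + 4 + 8 + 1 + 3) / 6 = 28/6 = 4.6667

Step 2 — sample variances and covariances s[i,j] = (1/(n-1)) · Σ_k (x_{k,i} - mean_i) · (x_{k,j} - mean_j), with n-1 = 5:
  s[X_1,X_1] = ((-0.6667)·(-0.6667) + (1.3333)·(1.3333) + (-1.6667)·(-1.6667) + (-3.6667)·(-3.6667) + (2.3333)·(2.3333) + (2.3333)·(2.3333)) / 5 = 29.3333/5 = 5.8667
  s[X_1,X_2] = ((-0.6667)·(3.3333) + (1.3333)·(-0.6667) + (-1.6667)·(-0.6667) + (-3.6667)·(3.3333) + (2.3333)·(-3.6667) + (2.3333)·(-1.6667)) / 5 = -26.6667/5 = -5.3333
  s[X_2,X_2] = ((3.3333)·(3.3333) + (-0.6667)·(-0.6667) + (-0.6667)·(-0.6667) + (3.3333)·(3.3333) + (-3.6667)·(-3.6667) + (-1.6667)·(-1.6667)) / 5 = 39.3333/5 = 7.8667
  Sample standard deviations s_i = √(s[i,i]):
  s(X_1) = √(5.8667) = 2.4221
  s(X_2) = √(7.8667) = 2.8048

Step 3 — r_{ij} = s_{ij} / (s_i · s_j):
  r[X_1,X_1] = 1 (diagonal).
  r[X_1,X_2] = -5.3333 / (2.4221 · 2.8048) = -5.3333 / 6.7935 = -0.7851
  r[X_2,X_2] = 1 (diagonal).

R is symmetric with unit diagonal. Assembling:

R = [[1, -0.7851],
 [-0.7851, 1]]


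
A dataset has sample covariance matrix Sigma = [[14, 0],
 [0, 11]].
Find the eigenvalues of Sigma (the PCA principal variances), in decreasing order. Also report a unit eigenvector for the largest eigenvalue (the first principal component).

Step 1 — characteristic polynomial of 2×2 Sigma:
  det(Sigma - λI) = λ² - trace · λ + det = 0.
  trace = 14 + 11 = 25, det = 14·11 - (0)² = 154.
Step 2 — discriminant:
  Δ = trace² - 4·det = 625 - 616 = 9.
Step 3 — eigenvalues:
  λ = (trace ± √Δ)/2 = (25 ± 3)/2,
  λ_1 = 14,  λ_2 = 11.

Step 4 — unit eigenvector for λ_1: Sigma is diagonal, so its eigenvectors are the coordinate axes. λ_1 = 14 is the diagonal entry on the first coordinate axis, hence
  v_1 = (1, 0) (||v_1|| = 1).

λ_1 = 14,  λ_2 = 11;  v_1 ≈ (1, 0)


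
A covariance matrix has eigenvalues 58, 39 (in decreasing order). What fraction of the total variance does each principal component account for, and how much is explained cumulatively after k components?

Step 1 — total variance = trace(Sigma) = Σ λ_i = 58 + 39 = 97.

Step 2 — fraction explained by component i = λ_i / Σ λ:
  PC1: 58/97 = 0.5979
  PC2: 39/97 = 0.4021

Step 3 — cumulative fraction after k components = (λ_1 + ... + λ_k) / Σ λ:
  k = 1: 58/97 = 0.5979
  k = 2: (58 + 39)/97 = 97/97 = 1

Summary (fraction, with percent):

explained: PC1 0.5979 (59.79%), PC2 0.4021 (40.21%);  cumulative: 0.5979, 1


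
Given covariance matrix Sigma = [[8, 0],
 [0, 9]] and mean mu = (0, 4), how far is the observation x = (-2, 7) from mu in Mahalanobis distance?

Step 1 — centre the observation: (x - mu) = (-2, 3).

Step 2 — invert Sigma. det(Sigma) = 8·9 - (0)² = 72.
  Sigma^{-1} = (1/det) · [[d, -b], [-b, a]] = [[0.125, 0],
 [0, 0.1111]].

Step 3 — form the quadratic (x - mu)^T · Sigma^{-1} · (x - mu):
  Sigma^{-1} · (x - mu) = (-0.25, 0.3333).
  (x - mu)^T · [Sigma^{-1} · (x - mu)] = (-2)·(-0.25) + (3)·(0.3333) = 1.5.

Step 4 — take square root: d = √(1.5) ≈ 1.2247.

d(x, mu) = √(1.5) ≈ 1.2247


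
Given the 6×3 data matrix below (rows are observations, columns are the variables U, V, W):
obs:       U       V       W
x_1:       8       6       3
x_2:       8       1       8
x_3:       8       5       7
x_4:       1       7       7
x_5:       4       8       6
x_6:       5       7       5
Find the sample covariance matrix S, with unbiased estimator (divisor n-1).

Step 1 — column means:
  mean(U) = (8 + 8 + 8 + 1 + 4 + 5) / 6 = 34/6 = 5.6667
  mean(V) = (6 + 1 + 5 + 7 + 8 + 7) / 6 = 34/6 = 5.6667
  mean(W) = (3 + 8 + 7 + 7 + 6 + 5) / 6 = 36/6 = 6

Step 2 — sample covariance S[i,j] = (1/(n-1)) · Σ_k (x_{k,i} - mean_i) · (x_{k,j} - mean_j), with n-1 = 5.
  S[U,U] = ((2.3333)·(2.3333) + (2.3333)·(2.3333) + (2.3333)·(2.3333) + (-4.6667)·(-4.6667) + (-1.6667)·(-1.6667) + (-0.6667)·(-0.6667)) / 5 = 41.3333/5 = 8.2667
  S[U,V] = ((2.3333)·(0.3333) + (2.3333)·(-4.6667) + (2.3333)·(-0.6667) + (-4.6667)·(1.3333) + (-1.6667)·(2.3333) + (-0.6667)·(1.3333)) / 5 = -22.6667/5 = -4.5333
  S[U,W] = ((2.3333)·(-3) + (2.3333)·(2) + (2.3333)·(1) + (-4.6667)·(1) + (-1.6667)·(0) + (-0.6667)·(-1)) / 5 = -4/5 = -0.8
  S[V,V] = ((0.3333)·(0.3333) + (-4.6667)·(-4.6667) + (-0.6667)·(-0.6667) + (1.3333)·(1.3333) + (2.3333)·(2.3333) + (1.3333)·(1.3333)) / 5 = 31.3333/5 = 6.2667
  S[V,W] = ((0.3333)·(-3) + (-4.6667)·(2) + (-0.6667)·(1) + (1.3333)·(1) + (2.3333)·(0) + (1.3333)·(-1)) / 5 = -11/5 = -2.2
  S[W,W] = ((-3)·(-3) + (2)·(2) + (1)·(1) + (1)·(1) + (0)·(0) + (-1)·(-1)) / 5 = 16/5 = 3.2

S is symmetric (S[j,i] = S[i,j]). Assembling:

S = [[8.2667, -4.5333, -0.8],
 [-4.5333, 6.2667, -2.2],
 [-0.8, -2.2, 3.2]]


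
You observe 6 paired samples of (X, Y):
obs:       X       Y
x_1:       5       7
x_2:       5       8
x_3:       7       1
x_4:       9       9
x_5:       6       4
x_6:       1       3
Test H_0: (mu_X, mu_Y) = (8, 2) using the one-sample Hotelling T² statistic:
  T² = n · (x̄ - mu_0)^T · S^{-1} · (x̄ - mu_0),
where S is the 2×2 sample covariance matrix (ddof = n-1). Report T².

Step 1 — sample mean vector:
  mean(X) = (5 + 5 + 7 + 9 + 6 + 1) / 6 = 33/6 = 5.5
  mean(Y) = (7 + 8 + 1 + 9 + 4 + 3) / 6 = 32/6 = 5.3333
  x̄ = (5.5, 5.3333),  deviation x̄ - mu_0 = (5.5, 5.3333) - (8, 2) = (-2.5, 3.3333).

Step 2 — sample covariance matrix, S[i,j] = (1/(n-1)) · Σ_k (x_{k,i} - mean_i) · (x_{k,j} - mean_j), divisor n-1 = 5:
  S[X,X] = ((-0.5)·(-0.5) + (-0.5)·(-0.5) + (1.5)·(1.5) + (3.5)·(3.5) + (0.5)·(0.5) + (-4.5)·(-4.5)) / 5 = 35.5/5 = 7.1
  S[X,Y] = ((-0.5)·(1.6667) + (-0.5)·(2.6667) + (1.5)·(-4.3333) + (3.5)·(3.6667) + (0.5)·(-1.3333) + (-4.5)·(-2.3333)) / 5 = 14/5 = 2.8
  S[Y,Y] = ((1.6667)·(1.6667) + (2.6667)·(2.6667) + (-4.3333)·(-4.3333) + (3.6667)·(3.6667) + (-1.3333)·(-1.3333) + (-2.3333)·(-2.3333)) / 5 = 49.3333/5 = 9.8667
  S = [[7.1, 2.8],
 [2.8, 9.8667]].

Step 3 — invert S. det(S) = 7.1·9.8667 - (2.8)² = 62.2133.
  S^{-1} = (1/det) · [[d, -b], [-b, a]] = [[0.1586, -0.045],
 [-0.045, 0.1141]].

Step 4 — quadratic form (x̄ - mu_0)^T · S^{-1} · (x̄ - mu_0):
  S^{-1} · (x̄ - mu_0) = (-0.5465, 0.4929),
  (x̄ - mu_0)^T · [...] = (-2.5)·(-0.5465) + (3.3333)·(0.4929) = 3.0094.

Step 5 — scale by n: T² = 6 · 3.0094 = 18.0562.

T² ≈ 18.0562


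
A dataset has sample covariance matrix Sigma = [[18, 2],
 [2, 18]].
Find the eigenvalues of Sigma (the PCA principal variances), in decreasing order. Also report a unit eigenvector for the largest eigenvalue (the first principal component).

Step 1 — characteristic polynomial of 2×2 Sigma:
  det(Sigma - λI) = λ² - trace · λ + det = 0.
  trace = 18 + 18 = 36, det = 18·18 - (2)² = 320.
Step 2 — discriminant:
  Δ = trace² - 4·det = 1296 - 1280 = 16.
Step 3 — eigenvalues:
  λ = (trace ± √Δ)/2 = (36 ± 4)/2,
  λ_1 = 20,  λ_2 = 16.

Step 4 — unit eigenvector for λ_1: solve (Sigma - λ_1 I)v = 0. First row:
  (18 - 20)·v_x + (2)·v_y = 0, i.e. (-2)·v_x + (2)·v_y = 0,
  so v ∝ (b, λ_1 - a) = (2, 2) = u.
  ||u|| = √((2)² + (2)²) = √(8) ≈ 2.8284,
  v_1 = u/||u|| ≈ (0.7071, 0.7071) (||v_1|| = 1).

λ_1 = 20,  λ_2 = 16;  v_1 ≈ (0.7071, 0.7071)


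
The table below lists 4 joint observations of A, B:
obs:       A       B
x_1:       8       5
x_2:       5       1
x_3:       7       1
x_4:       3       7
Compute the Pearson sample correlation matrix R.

Step 1 — column means:
  mean(A) = (8 + 5 + 7 + 3) / 4 = 23/4 = 5.75
  mean(B) = (5 + 1 + 1 + 7) / 4 = 14/4 = 3.5

Step 2 — sample variances and covariances s[i,j] = (1/(n-1)) · Σ_k (x_{k,i} - mean_i) · (x_{k,j} - mean_j), with n-1 = 3:
  s[A,A] = ((2.25)·(2.25) + (-0.75)·(-0.75) + (1.25)·(1.25) + (-2.75)·(-2.75)) / 3 = 14.75/3 = 4.9167
  s[A,B] = ((2.25)·(1.5) + (-0.75)·(-2.5) + (1.25)·(-2.5) + (-2.75)·(3.5)) / 3 = -7.5/3 = -2.5
  s[B,B] = ((1.5)·(1.5) + (-2.5)·(-2.5) + (-2.5)·(-2.5) + (3.5)·(3.5)) / 3 = 27/3 = 9
  Sample standard deviations s_i = √(s[i,i]):
  s(A) = √(4.9167) = 2.2174
  s(B) = √(9) = 3

Step 3 — r_{ij} = s_{ij} / (s_i · s_j):
  r[A,A] = 1 (diagonal).
  r[A,B] = -2.5 / (2.2174 · 3) = -2.5 / 6.6521 = -0.3758
  r[B,B] = 1 (diagonal).

R is symmetric with unit diagonal. Assembling:

R = [[1, -0.3758],
 [-0.3758, 1]]


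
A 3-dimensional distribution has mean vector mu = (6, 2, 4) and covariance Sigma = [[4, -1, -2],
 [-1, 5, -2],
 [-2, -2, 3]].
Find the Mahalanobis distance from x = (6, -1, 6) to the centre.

Step 1 — centre the observation: (x - mu) = (0, -3, 2).

Step 2 — invert Sigma (cofactor / det for 3×3, or solve directly):
  Sigma^{-1} = [[0.8462, 0.5385, 0.9231],
 [0.5385, 0.6154, 0.7692],
 [0.9231, 0.7692, 1.4615]].

Step 3 — form the quadratic (x - mu)^T · Sigma^{-1} · (x - mu):
  Sigma^{-1} · (x - mu) = (0.2308, -0.3077, 0.6154).
  (x - mu)^T · [Sigma^{-1} · (x - mu)] = (0)·(0.2308) + (-3)·(-0.3077) + (2)·(0.6154) = 2.1538.

Step 4 — take square root: d = √(2.1538) ≈ 1.4676.

d(x, mu) = √(2.1538) ≈ 1.4676


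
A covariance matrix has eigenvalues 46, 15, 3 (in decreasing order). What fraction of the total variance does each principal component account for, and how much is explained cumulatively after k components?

Step 1 — total variance = trace(Sigma) = Σ λ_i = 46 + 15 + 3 = 64.

Step 2 — fraction explained by component i = λ_i / Σ λ:
  PC1: 46/64 = 0.7188
  PC2: 15/64 = 0.2344
  PC3: 3/64 = 0.0469

Step 3 — cumulative fraction after k components = (λ_1 + ... + λ_k) / Σ λ:
  k = 1: 46/64 = 0.7188
  k = 2: (46 + 15)/64 = 61/64 = 0.9531
  k = 3: (46 + 15 + 3)/64 = 64/64 = 1

Summary (fraction, with percent):

explained: PC1 0.7188 (71.88%), PC2 0.2344 (23.44%), PC3 0.0469 (4.69%);  cumulative: 0.7188, 0.9531, 1


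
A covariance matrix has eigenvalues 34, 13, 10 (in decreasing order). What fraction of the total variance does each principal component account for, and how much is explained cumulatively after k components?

Step 1 — total variance = trace(Sigma) = Σ λ_i = 34 + 13 + 10 = 57.

Step 2 — fraction explained by component i = λ_i / Σ λ:
  PC1: 34/57 = 0.5965
  PC2: 13/57 = 0.2281
  PC3: 10/57 = 0.1754

Step 3 — cumulative fraction after k components = (λ_1 + ... + λ_k) / Σ λ:
  k = 1: 34/57 = 0.5965
  k = 2: (34 + 13)/57 = 47/57 = 0.8246
  k = 3: (34 + 13 + 10)/57 = 57/57 = 1

Summary (fraction, with percent):

explained: PC1 0.5965 (59.65%), PC2 0.2281 (22.81%), PC3 0.1754 (17.54%);  cumulative: 0.5965, 0.8246, 1


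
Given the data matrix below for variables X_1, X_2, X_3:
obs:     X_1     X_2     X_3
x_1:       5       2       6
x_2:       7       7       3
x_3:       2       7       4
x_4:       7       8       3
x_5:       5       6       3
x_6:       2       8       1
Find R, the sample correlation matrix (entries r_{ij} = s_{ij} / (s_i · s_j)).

Step 1 — column means:
  mean(X_1) = (5 + 7 + 2 + 7 + 5 + 2) / 6 = 28/6 = 4.6667
  mean(X_2) = (2 + 7 + 7 + 8 + 6 + 8) / 6 = 38/6 = 6.3333
  mean(X_3) = (6 + 3 + 4 + 3 + 3 + 1) / 6 = 20/6 = 3.3333

Step 2 — sample variances and covariances s[i,j] = (1/(n-1)) · Σ_k (x_{k,i} - mean_i) · (x_{k,j} - mean_j), with n-1 = 5:
  s[X_1,X_1] = ((0.3333)·(0.3333) + (2.3333)·(2.3333) + (-2.6667)·(-2.6667) + (2.3333)·(2.3333) + (0.3333)·(0.3333) + (-2.6667)·(-2.6667)) / 5 = 25.3333/5 = 5.0667
  s[X_1,X_2] = ((0.3333)·(-4.3333) + (2.3333)·(0.6667) + (-2.6667)·(0.6667) + (2.3333)·(1.6667) + (0.3333)·(-0.3333) + (-2.6667)·(1.6667)) / 5 = -2.3333/5 = -0.4667
  s[X_1,X_3] = ((0.3333)·(2.6667) + (2.3333)·(-0.3333) + (-2.6667)·(0.6667) + (2.3333)·(-0.3333) + (0.3333)·(-0.3333) + (-2.6667)·(-2.3333)) / 5 = 3.6667/5 = 0.7333
  s[X_2,X_2] = ((-4.3333)·(-4.3333) + (0.6667)·(0.6667) + (0.6667)·(0.6667) + (1.6667)·(1.6667) + (-0.3333)·(-0.3333) + (1.6667)·(1.6667)) / 5 = 25.3333/5 = 5.0667
  s[X_2,X_3] = ((-4.3333)·(2.6667) + (0.6667)·(-0.3333) + (0.6667)·(0.6667) + (1.6667)·(-0.3333) + (-0.3333)·(-0.3333) + (1.6667)·(-2.3333)) / 5 = -15.6667/5 = -3.1333
  s[X_3,X_3] = ((2.6667)·(2.6667) + (-0.3333)·(-0.3333) + (0.6667)·(0.6667) + (-0.3333)·(-0.3333) + (-0.3333)·(-0.3333) + (-2.3333)·(-2.3333)) / 5 = 13.3333/5 = 2.6667
  Sample standard deviations s_i = √(s[i,i]):
  s(X_1) = √(5.0667) = 2.2509
  s(X_2) = √(5.0667) = 2.2509
  s(X_3) = √(2.6667) = 1.633

Step 3 — r_{ij} = s_{ij} / (s_i · s_j):
  r[X_1,X_1] = 1 (diagonal).
  r[X_1,X_2] = -0.4667 / (2.2509 · 2.2509) = -0.4667 / 5.0667 = -0.0921
  r[X_1,X_3] = 0.7333 / (2.2509 · 1.633) = 0.7333 / 3.6757 = 0.1995
  r[X_2,X_2] = 1 (diagonal).
  r[X_2,X_3] = -3.1333 / (2.2509 · 1.633) = -3.1333 / 3.6757 = -0.8524
  r[X_3,X_3] = 1 (diagonal).

R is symmetric with unit diagonal. Assembling:

R = [[1, -0.0921, 0.1995],
 [-0.0921, 1, -0.8524],
 [0.1995, -0.8524, 1]]


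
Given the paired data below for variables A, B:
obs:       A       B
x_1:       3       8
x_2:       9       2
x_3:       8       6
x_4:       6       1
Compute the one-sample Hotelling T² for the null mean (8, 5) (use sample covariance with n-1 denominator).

Step 1 — sample mean vector:
  mean(A) = (3 + 9 + 8 + 6) / 4 = 26/4 = 6.5
  mean(B) = (8 + 2 + 6 + 1) / 4 = 17/4 = 4.25
  x̄ = (6.5, 4.25),  deviation x̄ - mu_0 = (6.5, 4.25) - (8, 5) = (-1.5, -0.75).

Step 2 — sample covariance matrix, S[i,j] = (1/(n-1)) · Σ_k (x_{k,i} - mean_i) · (x_{k,j} - mean_j), divisor n-1 = 3:
  S[A,A] = ((-3.5)·(-3.5) + (2.5)·(2.5) + (1.5)·(1.5) + (-0.5)·(-0.5)) / 3 = 21/3 = 7
  S[A,B] = ((-3.5)·(3.75) + (2.5)·(-2.25) + (1.5)·(1.75) + (-0.5)·(-3.25)) / 3 = -14.5/3 = -4.8333
  S[B,B] = ((3.75)·(3.75) + (-2.25)·(-2.25) + (1.75)·(1.75) + (-3.25)·(-3.25)) / 3 = 32.75/3 = 10.9167
  S = [[7, -4.8333],
 [-4.8333, 10.9167]].

Step 3 — invert S. det(S) = 7·10.9167 - (-4.8333)² = 53.0556.
  S^{-1} = (1/det) · [[d, -b], [-b, a]] = [[0.2058, 0.0911],
 [0.0911, 0.1319]].

Step 4 — quadratic form (x̄ - mu_0)^T · S^{-1} · (x̄ - mu_0):
  S^{-1} · (x̄ - mu_0) = (-0.377, -0.2356),
  (x̄ - mu_0)^T · [...] = (-1.5)·(-0.377) + (-0.75)·(-0.2356) = 0.7421.

Step 5 — scale by n: T² = 4 · 0.7421 = 2.9686.

T² ≈ 2.9686


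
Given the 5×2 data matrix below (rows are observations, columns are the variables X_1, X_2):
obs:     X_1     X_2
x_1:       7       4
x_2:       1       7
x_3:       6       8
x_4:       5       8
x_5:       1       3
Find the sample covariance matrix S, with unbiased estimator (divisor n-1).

Step 1 — column means:
  mean(X_1) = (7 + 1 + 6 + 5 + 1) / 5 = 20/5 = 4
  mean(X_2) = (4 + 7 + 8 + 8 + 3) / 5 = 30/5 = 6

Step 2 — sample covariance S[i,j] = (1/(n-1)) · Σ_k (x_{k,i} - mean_i) · (x_{k,j} - mean_j), with n-1 = 4.
  S[X_1,X_1] = ((3)·(3) + (-3)·(-3) + (2)·(2) + (1)·(1) + (-3)·(-3)) / 4 = 32/4 = 8
  S[X_1,X_2] = ((3)·(-2) + (-3)·(1) + (2)·(2) + (1)·(2) + (-3)·(-3)) / 4 = 6/4 = 1.5
  S[X_2,X_2] = ((-2)·(-2) + (1)·(1) + (2)·(2) + (2)·(2) + (-3)·(-3)) / 4 = 22/4 = 5.5

S is symmetric (S[j,i] = S[i,j]). Assembling:

S = [[8, 1.5],
 [1.5, 5.5]]


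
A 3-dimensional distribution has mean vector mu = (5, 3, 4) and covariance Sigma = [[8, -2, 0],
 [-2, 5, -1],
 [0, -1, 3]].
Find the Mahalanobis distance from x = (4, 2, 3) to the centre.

Step 1 — centre the observation: (x - mu) = (-1, -1, -1).

Step 2 — invert Sigma (cofactor / det for 3×3, or solve directly):
  Sigma^{-1} = [[0.14, 0.06, 0.02],
 [0.06, 0.24, 0.08],
 [0.02, 0.08, 0.36]].

Step 3 — form the quadratic (x - mu)^T · Sigma^{-1} · (x - mu):
  Sigma^{-1} · (x - mu) = (-0.22, -0.38, -0.46).
  (x - mu)^T · [Sigma^{-1} · (x - mu)] = (-1)·(-0.22) + (-1)·(-0.38) + (-1)·(-0.46) = 1.06.

Step 4 — take square root: d = √(1.06) ≈ 1.0296.

d(x, mu) = √(1.06) ≈ 1.0296


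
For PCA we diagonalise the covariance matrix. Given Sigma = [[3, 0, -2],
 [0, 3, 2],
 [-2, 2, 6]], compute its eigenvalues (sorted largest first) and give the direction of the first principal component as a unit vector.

Step 1 — characteristic polynomial p(λ) = det(λI - Sigma) = λ³ - tr·λ² + c_1·λ - det, where tr = trace, c_1 = sum of the principal 2×2 minors, det = det(Sigma):
  tr = 3 + 3 + 6 = 12,
  c_1 = (3·3 - (0)²) + (3·6 - (-2)²) + (3·6 - (2)²) = 9 + 14 + 14 = 37,
  det = 3·(3·6 - (2)²) - (0)·((0)·6 - (2)·(-2)) + (-2)·((0)·(2) - 3·(-2)) = 3·(14) - (0)·(4) + (-2)·(6) = 30.
  So p(λ) = λ³ - 12λ² + 37λ - 30.
Step 2 — look for an integer root (rational root theorem: any rational root is an integer divisor of 30). Testing λ = 3:
  p(3) = 27 - 108 + 111 - 30 = 0  ✓
  Dividing out (λ - 3): p(λ) = (λ - 3)(λ² - 9λ + 10).
Step 3 — remaining eigenvalues from the quadratic λ² - 9λ + 10 = 0:
  Δ = 9² - 4·10 = 81 - 40 = 41,  λ = (9 ± √41)/2 = (9 ± 6.4031)/2 ≈ 7.7016 or 1.2984.
  Sorted: λ_1 = 7.7016,  λ_2 = 3,  λ_3 = 1.2984  (check: sum = 12 = tr ✓).

Step 4 — unit eigenvector for λ_1 ≈ 7.7016: v spans the null space of (Sigma - λ_1 I), whose rows are
  r_1 = (-4.7016, 0, -2),  r_2 = (0, -4.7016, 2),  r_3 = (-2, 2, -1.7016).
  v is orthogonal to every row, so take v ∝ r_1 × r_2 = ((0)·(2) - (-2)·(-4.7016), (-2)·(0) - (-4.7016)·(2), (-4.7016)·(-4.7016) - (0)·(0)) ≈ (-9.4031, 9.4031, 22.1047).
  Rescale (multiply by -1 so the first nonzero entry is positive): u = (9.4031, -9.4031, -22.1047).
  ||u|| = √((9.4031)² + (-9.4031)² + (-22.1047)²) = √(665.4546) ≈ 25.7964,  v_1 = u/||u|| ≈ (0.3645, -0.3645, -0.8569) (||v_1|| = 1).

λ_1 = 7.7016,  λ_2 = 3,  λ_3 = 1.2984;  v_1 ≈ (0.3645, -0.3645, -0.8569)


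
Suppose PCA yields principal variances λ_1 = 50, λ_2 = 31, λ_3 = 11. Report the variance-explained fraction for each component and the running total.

Step 1 — total variance = trace(Sigma) = Σ λ_i = 50 + 31 + 11 = 92.

Step 2 — fraction explained by component i = λ_i / Σ λ:
  PC1: 50/92 = 0.5435
  PC2: 31/92 = 0.337
  PC3: 11/92 = 0.1196

Step 3 — cumulative fraction after k components = (λ_1 + ... + λ_k) / Σ λ:
  k = 1: 50/92 = 0.5435
  k = 2: (50 + 31)/92 = 81/92 = 0.8804
  k = 3: (50 + 31 + 11)/92 = 92/92 = 1

Summary (fraction, with percent):

explained: PC1 0.5435 (54.35%), PC2 0.337 (33.7%), PC3 0.1196 (11.96%);  cumulative: 0.5435, 0.8804, 1


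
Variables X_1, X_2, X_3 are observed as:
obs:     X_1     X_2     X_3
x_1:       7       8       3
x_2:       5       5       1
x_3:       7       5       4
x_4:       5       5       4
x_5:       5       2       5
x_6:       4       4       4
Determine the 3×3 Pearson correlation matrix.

Step 1 — column means:
  mean(X_1) = (7 + 5 + 7 + 5 + 5 + 4) / 6 = 33/6 = 5.5
  mean(X_2) = (8 + 5 + 5 + 5 + 2 + 4) / 6 = 29/6 = 4.8333
  mean(X_3) = (3 + 1 + 4 + 4 + 5 + 4) / 6 = 21/6 = 3.5

Step 2 — sample variances and covariances s[i,j] = (1/(n-1)) · Σ_k (x_{k,i} - mean_i) · (x_{k,j} - mean_j), with n-1 = 5:
  s[X_1,X_1] = ((1.5)·(1.5) + (-0.5)·(-0.5) + (1.5)·(1.5) + (-0.5)·(-0.5) + (-0.5)·(-0.5) + (-1.5)·(-1.5)) / 5 = 7.5/5 = 1.5
  s[X_1,X_2] = ((1.5)·(3.1667) + (-0.5)·(0.1667) + (1.5)·(0.1667) + (-0.5)·(0.1667) + (-0.5)·(-2.8333) + (-1.5)·(-0.8333)) / 5 = 7.5/5 = 1.5
  s[X_1,X_3] = ((1.5)·(-0.5) + (-0.5)·(-2.5) + (1.5)·(0.5) + (-0.5)·(0.5) + (-0.5)·(1.5) + (-1.5)·(0.5)) / 5 = -0.5/5 = -0.1
  s[X_2,X_2] = ((3.1667)·(3.1667) + (0.1667)·(0.1667) + (0.1667)·(0.1667) + (0.1667)·(0.1667) + (-2.8333)·(-2.8333) + (-0.8333)·(-0.8333)) / 5 = 18.8333/5 = 3.7667
  s[X_2,X_3] = ((3.1667)·(-0.5) + (0.1667)·(-2.5) + (0.1667)·(0.5) + (0.1667)·(0.5) + (-2.8333)·(1.5) + (-0.8333)·(0.5)) / 5 = -6.5/5 = -1.3
  s[X_3,X_3] = ((-0.5)·(-0.5) + (-2.5)·(-2.5) + (0.5)·(0.5) + (0.5)·(0.5) + (1.5)·(1.5) + (0.5)·(0.5)) / 5 = 9.5/5 = 1.9
  Sample standard deviations s_i = √(s[i,i]):
  s(X_1) = √(1.5) = 1.2247
  s(X_2) = √(3.7667) = 1.9408
  s(X_3) = √(1.9) = 1.3784

Step 3 — r_{ij} = s_{ij} / (s_i · s_j):
  r[X_1,X_1] = 1 (diagonal).
  r[X_1,X_2] = 1.5 / (1.2247 · 1.9408) = 1.5 / 2.377 = 0.6311
  r[X_1,X_3] = -0.1 / (1.2247 · 1.3784) = -0.1 / 1.6882 = -0.0592
  r[X_2,X_2] = 1 (diagonal).
  r[X_2,X_3] = -1.3 / (1.9408 · 1.3784) = -1.3 / 2.6752 = -0.4859
  r[X_3,X_3] = 1 (diagonal).

R is symmetric with unit diagonal. Assembling:

R = [[1, 0.6311, -0.0592],
 [0.6311, 1, -0.4859],
 [-0.0592, -0.4859, 1]]


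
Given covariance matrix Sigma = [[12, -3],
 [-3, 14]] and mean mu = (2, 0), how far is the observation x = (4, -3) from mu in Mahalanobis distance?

Step 1 — centre the observation: (x - mu) = (2, -3).

Step 2 — invert Sigma. det(Sigma) = 12·14 - (-3)² = 159.
  Sigma^{-1} = (1/det) · [[d, -b], [-b, a]] = [[0.0881, 0.0189],
 [0.0189, 0.0755]].

Step 3 — form the quadratic (x - mu)^T · Sigma^{-1} · (x - mu):
  Sigma^{-1} · (x - mu) = (0.1195, -0.1887).
  (x - mu)^T · [Sigma^{-1} · (x - mu)] = (2)·(0.1195) + (-3)·(-0.1887) = 0.805.

Step 4 — take square root: d = √(0.805) ≈ 0.8972.

d(x, mu) = √(0.805) ≈ 0.8972


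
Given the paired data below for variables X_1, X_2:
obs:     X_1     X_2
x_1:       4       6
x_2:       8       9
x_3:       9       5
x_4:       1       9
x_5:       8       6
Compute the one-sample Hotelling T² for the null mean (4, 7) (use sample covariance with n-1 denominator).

Step 1 — sample mean vector:
  mean(X_1) = (4 + 8 + 9 + 1 + 8) / 5 = 30/5 = 6
  mean(X_2) = (6 + 9 + 5 + 9 + 6) / 5 = 35/5 = 7
  x̄ = (6, 7),  deviation x̄ - mu_0 = (6, 7) - (4, 7) = (2, 0).

Step 2 — sample covariance matrix, S[i,j] = (1/(n-1)) · Σ_k (x_{k,i} - mean_i) · (x_{k,j} - mean_j), divisor n-1 = 4:
  S[X_1,X_1] = ((-2)·(-2) + (2)·(2) + (3)·(3) + (-5)·(-5) + (2)·(2)) / 4 = 46/4 = 11.5
  S[X_1,X_2] = ((-2)·(-1) + (2)·(2) + (3)·(-2) + (-5)·(2) + (2)·(-1)) / 4 = -12/4 = -3
  S[X_2,X_2] = ((-1)·(-1) + (2)·(2) + (-2)·(-2) + (2)·(2) + (-1)·(-1)) / 4 = 14/4 = 3.5
  S = [[11.5, -3],
 [-3, 3.5]].

Step 3 — invert S. det(S) = 11.5·3.5 - (-3)² = 31.25.
  S^{-1} = (1/det) · [[d, -b], [-b, a]] = [[0.112, 0.096],
 [0.096, 0.368]].

Step 4 — quadratic form (x̄ - mu_0)^T · S^{-1} · (x̄ - mu_0):
  S^{-1} · (x̄ - mu_0) = (0.224, 0.192),
  (x̄ - mu_0)^T · [...] = (2)·(0.224) + (0)·(0.192) = 0.448.

Step 5 — scale by n: T² = 5 · 0.448 = 2.24.

T² ≈ 2.24


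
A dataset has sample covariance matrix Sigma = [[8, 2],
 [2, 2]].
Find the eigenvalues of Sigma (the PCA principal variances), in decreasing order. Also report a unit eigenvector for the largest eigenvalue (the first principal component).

Step 1 — characteristic polynomial of 2×2 Sigma:
  det(Sigma - λI) = λ² - trace · λ + det = 0.
  trace = 8 + 2 = 10, det = 8·2 - (2)² = 12.
Step 2 — discriminant:
  Δ = trace² - 4·det = 100 - 48 = 52.
Step 3 — eigenvalues:
  λ = (trace ± √Δ)/2 = (10 ± 7.2111)/2,
  λ_1 = 8.6056,  λ_2 = 1.3944.

Step 4 — unit eigenvector for λ_1: solve (Sigma - λ_1 I)v = 0. First row:
  (8 - 8.6056)·v_x + (2)·v_y = 0, i.e. (-0.6056)·v_x + (2)·v_y = 0,
  so v ∝ (b, λ_1 - a) = (2, 0.6056) = u.
  ||u|| = √((2)² + (0.6056)²) = √(4.3667) ≈ 2.0897,
  v_1 = u/||u|| ≈ (0.9571, 0.2898) (||v_1|| = 1).

λ_1 = 8.6056,  λ_2 = 1.3944;  v_1 ≈ (0.9571, 0.2898)


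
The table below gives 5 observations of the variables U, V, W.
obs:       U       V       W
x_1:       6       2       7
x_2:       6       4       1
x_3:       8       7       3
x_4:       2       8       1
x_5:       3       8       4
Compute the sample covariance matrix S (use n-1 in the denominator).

Step 1 — column means:
  mean(U) = (6 + 6 + 8 + 2 + 3) / 5 = 25/5 = 5
  mean(V) = (2 + 4 + 7 + 8 + 8) / 5 = 29/5 = 5.8
  mean(W) = (7 + 1 + 3 + 1 + 4) / 5 = 16/5 = 3.2

Step 2 — sample covariance S[i,j] = (1/(n-1)) · Σ_k (x_{k,i} - mean_i) · (x_{k,j} - mean_j), with n-1 = 4.
  S[U,U] = ((1)·(1) + (1)·(1) + (3)·(3) + (-3)·(-3) + (-2)·(-2)) / 4 = 24/4 = 6
  S[U,V] = ((1)·(-3.8) + (1)·(-1.8) + (3)·(1.2) + (-3)·(2.2) + (-2)·(2.2)) / 4 = -13/4 = -3.25
  S[U,W] = ((1)·(3.8) + (1)·(-2.2) + (3)·(-0.2) + (-3)·(-2.2) + (-2)·(0.8)) / 4 = 6/4 = 1.5
  S[V,V] = ((-3.8)·(-3.8) + (-1.8)·(-1.8) + (1.2)·(1.2) + (2.2)·(2.2) + (2.2)·(2.2)) / 4 = 28.8/4 = 7.2
  S[V,W] = ((-3.8)·(3.8) + (-1.8)·(-2.2) + (1.2)·(-0.2) + (2.2)·(-2.2) + (2.2)·(0.8)) / 4 = -13.8/4 = -3.45
  S[W,W] = ((3.8)·(3.8) + (-2.2)·(-2.2) + (-0.2)·(-0.2) + (-2.2)·(-2.2) + (0.8)·(0.8)) / 4 = 24.8/4 = 6.2

S is symmetric (S[j,i] = S[i,j]). Assembling:

S = [[6, -3.25, 1.5],
 [-3.25, 7.2, -3.45],
 [1.5, -3.45, 6.2]]


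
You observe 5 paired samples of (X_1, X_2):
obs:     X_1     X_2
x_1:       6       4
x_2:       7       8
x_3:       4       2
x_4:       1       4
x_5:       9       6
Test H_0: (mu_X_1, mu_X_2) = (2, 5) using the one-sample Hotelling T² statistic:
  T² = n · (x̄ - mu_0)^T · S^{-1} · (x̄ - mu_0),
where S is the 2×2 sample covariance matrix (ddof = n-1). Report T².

Step 1 — sample mean vector:
  mean(X_1) = (6 + 7 + 4 + 1 + 9) / 5 = 27/5 = 5.4
  mean(X_2) = (4 + 8 + 2 + 4 + 6) / 5 = 24/5 = 4.8
  x̄ = (5.4, 4.8),  deviation x̄ - mu_0 = (5.4, 4.8) - (2, 5) = (3.4, -0.2).

Step 2 — sample covariance matrix, S[i,j] = (1/(n-1)) · Σ_k (x_{k,i} - mean_i) · (x_{k,j} - mean_j), divisor n-1 = 4:
  S[X_1,X_1] = ((0.6)·(0.6) + (1.6)·(1.6) + (-1.4)·(-1.4) + (-4.4)·(-4.4) + (3.6)·(3.6)) / 4 = 37.2/4 = 9.3
  S[X_1,X_2] = ((0.6)·(-0.8) + (1.6)·(3.2) + (-1.4)·(-2.8) + (-4.4)·(-0.8) + (3.6)·(1.2)) / 4 = 16.4/4 = 4.1
  S[X_2,X_2] = ((-0.8)·(-0.8) + (3.2)·(3.2) + (-2.8)·(-2.8) + (-0.8)·(-0.8) + (1.2)·(1.2)) / 4 = 20.8/4 = 5.2
  S = [[9.3, 4.1],
 [4.1, 5.2]].

Step 3 — invert S. det(S) = 9.3·5.2 - (4.1)² = 31.55.
  S^{-1} = (1/det) · [[d, -b], [-b, a]] = [[0.1648, -0.13],
 [-0.13, 0.2948]].

Step 4 — quadratic form (x̄ - mu_0)^T · S^{-1} · (x̄ - mu_0):
  S^{-1} · (x̄ - mu_0) = (0.5864, -0.5008),
  (x̄ - mu_0)^T · [...] = (3.4)·(0.5864) + (-0.2)·(-0.5008) = 2.0938.

Step 5 — scale by n: T² = 5 · 2.0938 = 10.4691.

T² ≈ 10.4691


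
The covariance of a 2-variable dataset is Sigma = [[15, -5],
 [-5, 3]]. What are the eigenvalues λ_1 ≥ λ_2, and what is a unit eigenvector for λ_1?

Step 1 — characteristic polynomial of 2×2 Sigma:
  det(Sigma - λI) = λ² - trace · λ + det = 0.
  trace = 15 + 3 = 18, det = 15·3 - (-5)² = 20.
Step 2 — discriminant:
  Δ = trace² - 4·det = 324 - 80 = 244.
Step 3 — eigenvalues:
  λ = (trace ± √Δ)/2 = (18 ± 15.6205)/2,
  λ_1 = 16.8102,  λ_2 = 1.1898.

Step 4 — unit eigenvector for λ_1: solve (Sigma - λ_1 I)v = 0. First row:
  (15 - 16.8102)·v_x + (-5)·v_y = 0, i.e. (-1.8102)·v_x + (-5)·v_y = 0,
  so v ∝ (b, λ_1 - a) = (-5, 1.8102); multiply by -1 so the first entry is positive: u = (5, -1.8102).
  ||u|| = √((5)² + (-1.8102)²) = √(28.277) ≈ 5.3176,
  v_1 = u/||u|| ≈ (0.9403, -0.3404) (||v_1|| = 1).

λ_1 = 16.8102,  λ_2 = 1.1898;  v_1 ≈ (0.9403, -0.3404)


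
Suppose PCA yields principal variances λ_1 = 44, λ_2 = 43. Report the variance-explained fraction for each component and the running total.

Step 1 — total variance = trace(Sigma) = Σ λ_i = 44 + 43 = 87.

Step 2 — fraction explained by component i = λ_i / Σ λ:
  PC1: 44/87 = 0.5057
  PC2: 43/87 = 0.4943

Step 3 — cumulative fraction after k components = (λ_1 + ... + λ_k) / Σ λ:
  k = 1: 44/87 = 0.5057
  k = 2: (44 + 43)/87 = 87/87 = 1

Summary (fraction, with percent):

explained: PC1 0.5057 (50.57%), PC2 0.4943 (49.43%);  cumulative: 0.5057, 1


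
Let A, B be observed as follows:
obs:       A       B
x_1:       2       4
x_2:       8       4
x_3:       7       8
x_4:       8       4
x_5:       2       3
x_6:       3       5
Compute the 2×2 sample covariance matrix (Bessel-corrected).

Step 1 — column means:
  mean(A) = (2 + 8 + 7 + 8 + 2 + 3) / 6 = 30/6 = 5
  mean(B) = (4 + 4 + 8 + 4 + 3 + 5) / 6 = 28/6 = 4.6667

Step 2 — sample covariance S[i,j] = (1/(n-1)) · Σ_k (x_{k,i} - mean_i) · (x_{k,j} - mean_j), with n-1 = 5.
  S[A,A] = ((-3)·(-3) + (3)·(3) + (2)·(2) + (3)·(3) + (-3)·(-3) + (-2)·(-2)) / 5 = 44/5 = 8.8
  S[A,B] = ((-3)·(-0.6667) + (3)·(-0.6667) + (2)·(3.3333) + (3)·(-0.6667) + (-3)·(-1.6667) + (-2)·(0.3333)) / 5 = 9/5 = 1.8
  S[B,B] = ((-0.6667)·(-0.6667) + (-0.6667)·(-0.6667) + (3.3333)·(3.3333) + (-0.6667)·(-0.6667) + (-1.6667)·(-1.6667) + (0.3333)·(0.3333)) / 5 = 15.3333/5 = 3.0667

S is symmetric (S[j,i] = S[i,j]). Assembling:

S = [[8.8, 1.8],
 [1.8, 3.0667]]


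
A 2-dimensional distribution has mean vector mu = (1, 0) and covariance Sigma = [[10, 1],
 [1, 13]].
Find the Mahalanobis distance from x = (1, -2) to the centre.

Step 1 — centre the observation: (x - mu) = (0, -2).

Step 2 — invert Sigma. det(Sigma) = 10·13 - (1)² = 129.
  Sigma^{-1} = (1/det) · [[d, -b], [-b, a]] = [[0.1008, -0.0078],
 [-0.0078, 0.0775]].

Step 3 — form the quadratic (x - mu)^T · Sigma^{-1} · (x - mu):
  Sigma^{-1} · (x - mu) = (0.0155, -0.155).
  (x - mu)^T · [Sigma^{-1} · (x - mu)] = (0)·(0.0155) + (-2)·(-0.155) = 0.3101.

Step 4 — take square root: d = √(0.3101) ≈ 0.5568.

d(x, mu) = √(0.3101) ≈ 0.5568
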